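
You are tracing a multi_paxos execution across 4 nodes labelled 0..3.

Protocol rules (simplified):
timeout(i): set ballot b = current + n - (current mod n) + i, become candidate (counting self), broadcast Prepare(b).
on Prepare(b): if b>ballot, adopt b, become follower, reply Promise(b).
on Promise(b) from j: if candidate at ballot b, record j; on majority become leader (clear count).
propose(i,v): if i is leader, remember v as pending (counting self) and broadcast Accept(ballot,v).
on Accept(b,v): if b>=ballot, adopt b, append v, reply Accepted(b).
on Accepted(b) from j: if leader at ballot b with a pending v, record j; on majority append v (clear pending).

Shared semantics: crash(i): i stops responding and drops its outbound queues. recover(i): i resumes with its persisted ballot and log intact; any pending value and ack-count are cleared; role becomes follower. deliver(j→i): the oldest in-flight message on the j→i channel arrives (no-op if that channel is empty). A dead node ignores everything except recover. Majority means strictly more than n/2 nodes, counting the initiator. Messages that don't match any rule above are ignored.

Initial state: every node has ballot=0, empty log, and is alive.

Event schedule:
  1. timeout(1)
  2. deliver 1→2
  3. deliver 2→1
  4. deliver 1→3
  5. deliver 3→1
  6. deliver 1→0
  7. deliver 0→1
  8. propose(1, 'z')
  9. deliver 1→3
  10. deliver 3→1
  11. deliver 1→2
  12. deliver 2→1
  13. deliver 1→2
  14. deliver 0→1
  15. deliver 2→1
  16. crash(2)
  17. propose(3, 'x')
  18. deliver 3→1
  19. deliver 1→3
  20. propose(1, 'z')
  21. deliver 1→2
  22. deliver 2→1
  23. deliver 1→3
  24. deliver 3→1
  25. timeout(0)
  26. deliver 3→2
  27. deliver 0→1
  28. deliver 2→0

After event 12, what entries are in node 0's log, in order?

1. timeout(1):  <1:cand b5 ->
2. deliver 1→2:  <2:foll b5 ->
3. deliver 2→1:  nop
4. deliver 1→3:  <3:foll b5 ->
5. deliver 3→1:  <1:lead b5 ->
6. deliver 1→0:  <0:foll b5 ->
7. deliver 0→1:  nop
8. propose(1,'z'):  nop
9. deliver 1→3:  <3:foll b5 z>
10. deliver 3→1:  nop
11. deliver 1→2:  <2:foll b5 z>
12. deliver 2→1:  <1:lead b5 z>

empty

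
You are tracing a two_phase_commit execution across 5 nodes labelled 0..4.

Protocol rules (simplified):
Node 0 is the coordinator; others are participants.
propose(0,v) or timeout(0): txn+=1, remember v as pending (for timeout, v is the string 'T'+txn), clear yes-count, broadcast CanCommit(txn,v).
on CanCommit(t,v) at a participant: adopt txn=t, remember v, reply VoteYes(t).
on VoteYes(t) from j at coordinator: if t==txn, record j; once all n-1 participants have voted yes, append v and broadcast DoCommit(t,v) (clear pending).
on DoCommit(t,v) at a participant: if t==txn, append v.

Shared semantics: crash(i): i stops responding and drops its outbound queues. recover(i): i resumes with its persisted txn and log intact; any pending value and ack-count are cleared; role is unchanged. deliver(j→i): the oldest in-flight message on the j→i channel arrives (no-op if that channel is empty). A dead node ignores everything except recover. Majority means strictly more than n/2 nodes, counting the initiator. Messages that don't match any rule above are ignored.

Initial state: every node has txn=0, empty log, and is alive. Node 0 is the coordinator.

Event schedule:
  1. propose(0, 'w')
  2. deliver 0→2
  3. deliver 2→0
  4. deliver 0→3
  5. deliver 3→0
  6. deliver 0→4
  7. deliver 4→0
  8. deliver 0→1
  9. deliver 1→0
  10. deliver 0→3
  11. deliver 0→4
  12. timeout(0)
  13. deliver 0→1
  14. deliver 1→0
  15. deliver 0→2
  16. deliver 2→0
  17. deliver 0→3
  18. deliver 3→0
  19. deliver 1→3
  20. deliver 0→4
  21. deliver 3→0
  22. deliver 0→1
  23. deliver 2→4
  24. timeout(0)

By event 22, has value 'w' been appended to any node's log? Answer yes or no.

step 1 propose(0,'w'): 0={coor,t=1,log=-}
step 2 deliver 0→2: 2={part,t=1,log=-}
step 3 deliver 2→0: —
step 4 deliver 0→3: 3={part,t=1,log=-}
step 5 deliver 3→0: —
step 6 deliver 0→4: 4={part,t=1,log=-}
step 7 deliver 4→0: —
step 8 deliver 0→1: 1={part,t=1,log=-}
step 9 deliver 1→0: 0={coor,t=1,log=w}
step 10 deliver 0→3: 3={part,t=1,log=w}
step 11 deliver 0→4: 4={part,t=1,log=w}
step 12 timeout(0): 0={coor,t=2,log=w}
step 13 deliver 0→1: 1={part,t=1,log=w}
step 14 deliver 1→0: —
step 15 deliver 0→2: 2={part,t=1,log=w}
step 16 deliver 2→0: —
step 17 deliver 0→3: 3={part,t=2,log=w}
step 18 deliver 3→0: —
step 19 deliver 1→3: —
step 20 deliver 0→4: 4={part,t=2,log=w}
step 21 deliver 3→0: —
step 22 deliver 0→1: 1={part,t=2,log=w}

yes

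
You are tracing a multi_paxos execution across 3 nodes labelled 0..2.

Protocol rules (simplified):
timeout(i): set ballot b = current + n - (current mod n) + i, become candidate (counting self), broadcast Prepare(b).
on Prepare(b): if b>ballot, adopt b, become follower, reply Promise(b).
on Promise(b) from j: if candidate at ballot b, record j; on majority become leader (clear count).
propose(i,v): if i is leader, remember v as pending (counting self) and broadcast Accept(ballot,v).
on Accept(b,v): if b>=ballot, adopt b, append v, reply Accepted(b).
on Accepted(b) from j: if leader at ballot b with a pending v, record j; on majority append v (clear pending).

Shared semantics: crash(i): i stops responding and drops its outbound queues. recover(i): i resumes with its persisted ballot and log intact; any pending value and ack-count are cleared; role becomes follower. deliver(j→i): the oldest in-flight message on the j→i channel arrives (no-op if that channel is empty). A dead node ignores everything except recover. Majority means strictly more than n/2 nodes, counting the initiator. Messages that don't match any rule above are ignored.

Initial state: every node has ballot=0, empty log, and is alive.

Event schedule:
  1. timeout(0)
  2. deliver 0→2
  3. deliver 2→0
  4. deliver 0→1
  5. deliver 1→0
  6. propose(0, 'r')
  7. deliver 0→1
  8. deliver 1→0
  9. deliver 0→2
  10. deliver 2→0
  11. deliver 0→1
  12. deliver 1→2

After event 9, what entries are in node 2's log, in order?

r

1. timeout(0):  <0:cand b3 ->
2. deliver 0→2:  <2:foll b3 ->
3. deliver 2→0:  <0:lead b3 ->
4. deliver 0→1:  <1:foll b3 ->
5. deliver 1→0:  nop
6. propose(0,'r'):  nop
7. deliver 0→1:  <1:foll b3 r>
8. deliver 1→0:  <0:lead b3 r>
9. deliver 0→2:  <2:foll b3 r>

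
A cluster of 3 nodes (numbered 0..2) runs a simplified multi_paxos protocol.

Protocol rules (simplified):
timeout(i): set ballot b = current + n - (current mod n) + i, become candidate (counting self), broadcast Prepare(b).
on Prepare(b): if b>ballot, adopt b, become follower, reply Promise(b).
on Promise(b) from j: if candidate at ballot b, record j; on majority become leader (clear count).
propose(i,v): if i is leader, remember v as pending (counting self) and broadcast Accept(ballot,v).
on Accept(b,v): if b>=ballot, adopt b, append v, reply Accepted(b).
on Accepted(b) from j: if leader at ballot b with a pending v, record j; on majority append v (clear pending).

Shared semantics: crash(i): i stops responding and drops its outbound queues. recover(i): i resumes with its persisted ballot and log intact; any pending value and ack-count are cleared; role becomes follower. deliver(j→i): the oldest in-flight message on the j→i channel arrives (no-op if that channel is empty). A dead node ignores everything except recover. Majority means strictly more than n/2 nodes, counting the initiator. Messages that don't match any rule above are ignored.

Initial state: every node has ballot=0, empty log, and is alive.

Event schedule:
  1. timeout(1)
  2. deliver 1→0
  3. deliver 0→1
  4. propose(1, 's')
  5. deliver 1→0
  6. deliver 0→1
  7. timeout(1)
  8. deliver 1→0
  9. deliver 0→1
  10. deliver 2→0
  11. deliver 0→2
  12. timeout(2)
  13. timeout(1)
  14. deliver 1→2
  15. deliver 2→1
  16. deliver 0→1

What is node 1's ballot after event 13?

after 1 — timeout(1): n1:cand/b4/[-]
after 2 — deliver 1→0: n0:foll/b4/[-]
after 3 — deliver 0→1: n1:lead/b4/[-]
after 4 — propose(1,'s'): ·
after 5 — deliver 1→0: n0:foll/b4/[s]
after 6 — deliver 0→1: n1:lead/b4/[s]
after 7 — timeout(1): n1:cand/b7/[s]
after 8 — deliver 1→0: n0:foll/b7/[s]
after 9 — deliver 0→1: n1:lead/b7/[s]
after 10 — deliver 2→0: ·
after 11 — deliver 0→2: ·
after 12 — timeout(2): n2:cand/b5/[-]
after 13 — timeout(1): n1:cand/b10/[s]

10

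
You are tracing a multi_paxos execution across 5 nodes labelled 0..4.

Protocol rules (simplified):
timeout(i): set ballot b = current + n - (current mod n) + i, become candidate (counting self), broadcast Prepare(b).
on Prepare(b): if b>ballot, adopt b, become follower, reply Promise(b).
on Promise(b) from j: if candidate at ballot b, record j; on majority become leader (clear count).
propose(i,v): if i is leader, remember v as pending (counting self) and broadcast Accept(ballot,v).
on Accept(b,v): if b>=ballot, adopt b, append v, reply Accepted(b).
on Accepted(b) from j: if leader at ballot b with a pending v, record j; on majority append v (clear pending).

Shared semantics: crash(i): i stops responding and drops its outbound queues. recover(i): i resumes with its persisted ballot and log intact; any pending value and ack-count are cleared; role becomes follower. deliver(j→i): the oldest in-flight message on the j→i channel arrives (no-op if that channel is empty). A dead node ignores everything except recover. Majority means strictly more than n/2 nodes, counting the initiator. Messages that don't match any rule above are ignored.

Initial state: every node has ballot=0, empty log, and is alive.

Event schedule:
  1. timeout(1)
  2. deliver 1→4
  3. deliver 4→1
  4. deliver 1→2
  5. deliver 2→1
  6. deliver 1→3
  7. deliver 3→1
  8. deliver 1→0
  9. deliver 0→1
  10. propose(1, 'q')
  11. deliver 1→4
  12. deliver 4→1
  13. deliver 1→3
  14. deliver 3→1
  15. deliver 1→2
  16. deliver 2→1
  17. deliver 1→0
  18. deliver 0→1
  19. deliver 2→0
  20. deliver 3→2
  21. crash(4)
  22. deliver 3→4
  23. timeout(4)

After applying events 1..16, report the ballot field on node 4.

1. timeout(1):  <1:cand b6 ->
2. deliver 1→4:  <4:foll b6 ->
3. deliver 4→1:  nop
4. deliver 1→2:  <2:foll b6 ->
5. deliver 2→1:  <1:lead b6 ->
6. deliver 1→3:  <3:foll b6 ->
7. deliver 3→1:  nop
8. deliver 1→0:  <0:foll b6 ->
9. deliver 0→1:  nop
10. propose(1,'q'):  nop
11. deliver 1→4:  <4:foll b6 q>
12. deliver 4→1:  nop
13. deliver 1→3:  <3:foll b6 q>
14. deliver 3→1:  <1:lead b6 q>
15. deliver 1→2:  <2:foll b6 q>
16. deliver 2→1:  nop

6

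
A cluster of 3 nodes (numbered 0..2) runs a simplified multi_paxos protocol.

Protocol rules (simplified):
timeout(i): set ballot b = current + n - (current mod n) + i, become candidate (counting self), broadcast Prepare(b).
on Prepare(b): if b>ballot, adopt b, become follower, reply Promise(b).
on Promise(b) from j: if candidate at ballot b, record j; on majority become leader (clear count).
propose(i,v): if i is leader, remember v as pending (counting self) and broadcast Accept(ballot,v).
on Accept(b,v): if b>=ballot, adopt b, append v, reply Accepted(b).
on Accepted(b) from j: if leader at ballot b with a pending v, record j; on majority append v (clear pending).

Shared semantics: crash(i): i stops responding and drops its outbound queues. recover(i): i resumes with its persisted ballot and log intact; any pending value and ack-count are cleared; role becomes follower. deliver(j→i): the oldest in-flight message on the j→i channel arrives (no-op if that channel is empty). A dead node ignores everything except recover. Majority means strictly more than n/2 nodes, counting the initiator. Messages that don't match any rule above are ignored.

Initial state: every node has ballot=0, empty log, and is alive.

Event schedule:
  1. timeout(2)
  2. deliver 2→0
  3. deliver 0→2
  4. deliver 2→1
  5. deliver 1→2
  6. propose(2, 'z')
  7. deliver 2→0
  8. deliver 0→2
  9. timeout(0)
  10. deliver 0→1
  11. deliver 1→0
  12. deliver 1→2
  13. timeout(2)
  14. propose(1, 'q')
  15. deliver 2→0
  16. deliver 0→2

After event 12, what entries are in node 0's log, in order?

[1] timeout(2) → N2(cand b5 [-])
[2] deliver 2→0 → N0(foll b5 [-])
[3] deliver 0→2 → N2(lead b5 [-])
[4] deliver 2→1 → N1(foll b5 [-])
[5] deliver 1→2 → ∅
[6] propose(2,'z') → ∅
[7] deliver 2→0 → N0(foll b5 [z])
[8] deliver 0→2 → N2(lead b5 [z])
[9] timeout(0) → N0(cand b6 [z])
[10] deliver 0→1 → N1(foll b6 [-])
[11] deliver 1→0 → N0(lead b6 [z])
[12] deliver 1→2 → ∅

z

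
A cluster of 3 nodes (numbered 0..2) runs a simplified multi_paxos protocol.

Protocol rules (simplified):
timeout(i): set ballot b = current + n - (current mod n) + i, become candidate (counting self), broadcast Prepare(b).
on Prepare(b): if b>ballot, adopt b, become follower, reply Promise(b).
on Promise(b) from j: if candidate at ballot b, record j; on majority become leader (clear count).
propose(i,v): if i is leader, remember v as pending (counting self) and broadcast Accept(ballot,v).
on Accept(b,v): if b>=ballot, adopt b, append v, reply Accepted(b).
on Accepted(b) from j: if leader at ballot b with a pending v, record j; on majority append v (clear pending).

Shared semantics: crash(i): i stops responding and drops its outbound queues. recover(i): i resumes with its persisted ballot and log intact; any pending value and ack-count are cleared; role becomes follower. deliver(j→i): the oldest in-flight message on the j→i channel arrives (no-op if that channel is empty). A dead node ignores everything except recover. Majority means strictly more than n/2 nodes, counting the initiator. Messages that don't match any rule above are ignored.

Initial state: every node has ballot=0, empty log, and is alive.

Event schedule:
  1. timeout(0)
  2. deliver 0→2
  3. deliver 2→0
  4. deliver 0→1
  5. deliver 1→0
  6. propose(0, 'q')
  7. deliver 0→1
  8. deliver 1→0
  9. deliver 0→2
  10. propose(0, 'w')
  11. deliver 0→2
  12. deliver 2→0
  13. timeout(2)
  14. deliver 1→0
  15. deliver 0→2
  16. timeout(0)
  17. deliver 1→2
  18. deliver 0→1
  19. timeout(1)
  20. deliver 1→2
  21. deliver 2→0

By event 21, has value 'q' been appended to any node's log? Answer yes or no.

after 1 — timeout(0): n0:cand/b3/[-]
after 2 — deliver 0→2: n2:foll/b3/[-]
after 3 — deliver 2→0: n0:lead/b3/[-]
after 4 — deliver 0→1: n1:foll/b3/[-]
after 5 — deliver 1→0: ·
after 6 — propose(0,'q'): ·
after 7 — deliver 0→1: n1:foll/b3/[q]
after 8 — deliver 1→0: n0:lead/b3/[q]
after 9 — deliver 0→2: n2:foll/b3/[q]
after 10 — propose(0,'w'): ·
after 11 — deliver 0→2: n2:foll/b3/[q,w]
after 12 — deliver 2→0: n0:lead/b3/[q,w]
after 13 — timeout(2): n2:cand/b8/[q,w]
after 14 — deliver 1→0: ·
after 15 — deliver 0→2: ·
after 16 — timeout(0): n0:cand/b6/[q,w]
after 17 — deliver 1→2: ·
after 18 — deliver 0→1: n1:foll/b3/[q,w]
after 19 — timeout(1): n1:cand/b7/[q,w]
after 20 — deliver 1→2: ·
after 21 — deliver 2→0: ·

yes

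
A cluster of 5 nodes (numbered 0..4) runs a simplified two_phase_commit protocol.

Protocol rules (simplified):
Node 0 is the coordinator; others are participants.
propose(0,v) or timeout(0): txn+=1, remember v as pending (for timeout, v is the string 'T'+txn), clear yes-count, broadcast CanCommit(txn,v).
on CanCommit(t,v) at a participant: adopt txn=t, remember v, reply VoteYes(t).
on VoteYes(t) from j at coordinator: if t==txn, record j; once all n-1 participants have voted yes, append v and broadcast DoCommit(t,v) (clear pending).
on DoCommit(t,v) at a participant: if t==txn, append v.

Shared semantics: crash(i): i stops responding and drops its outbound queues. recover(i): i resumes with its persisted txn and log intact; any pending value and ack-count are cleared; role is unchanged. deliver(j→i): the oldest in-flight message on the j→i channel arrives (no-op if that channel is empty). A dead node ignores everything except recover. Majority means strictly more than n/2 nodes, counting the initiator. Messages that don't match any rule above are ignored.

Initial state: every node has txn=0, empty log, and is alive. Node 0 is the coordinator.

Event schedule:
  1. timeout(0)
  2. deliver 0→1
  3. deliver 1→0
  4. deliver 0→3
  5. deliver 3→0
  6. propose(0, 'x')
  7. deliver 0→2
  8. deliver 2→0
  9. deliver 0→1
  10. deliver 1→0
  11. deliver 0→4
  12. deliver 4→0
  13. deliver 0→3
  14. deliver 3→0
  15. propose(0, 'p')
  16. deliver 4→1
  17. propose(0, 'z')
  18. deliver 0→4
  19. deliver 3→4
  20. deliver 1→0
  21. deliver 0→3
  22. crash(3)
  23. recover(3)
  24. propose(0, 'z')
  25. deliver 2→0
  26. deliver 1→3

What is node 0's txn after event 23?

after 1 — timeout(0): n0:coor/t1/[-]
after 2 — deliver 0→1: n1:part/t1/[-]
after 3 — deliver 1→0: ·
after 4 — deliver 0→3: n3:part/t1/[-]
after 5 — deliver 3→0: ·
after 6 — propose(0,'x'): n0:coor/t2/[-]
after 7 — deliver 0→2: n2:part/t1/[-]
after 8 — deliver 2→0: ·
after 9 — deliver 0→1: n1:part/t2/[-]
after 10 — deliver 1→0: ·
after 11 — deliver 0→4: n4:part/t1/[-]
after 12 — deliver 4→0: ·
after 13 — deliver 0→3: n3:part/t2/[-]
after 14 — deliver 3→0: ·
after 15 — propose(0,'p'): n0:coor/t3/[-]
after 16 — deliver 4→1: ·
after 17 — propose(0,'z'): n0:coor/t4/[-]
after 18 — deliver 0→4: n4:part/t2/[-]
after 19 — deliver 3→4: ·
after 20 — deliver 1→0: ·
after 21 — deliver 0→3: n3:part/t3/[-]
after 22 — crash(3): n3:✗part/t3/[-]
after 23 — recover(3): n3:part/t3/[-]

4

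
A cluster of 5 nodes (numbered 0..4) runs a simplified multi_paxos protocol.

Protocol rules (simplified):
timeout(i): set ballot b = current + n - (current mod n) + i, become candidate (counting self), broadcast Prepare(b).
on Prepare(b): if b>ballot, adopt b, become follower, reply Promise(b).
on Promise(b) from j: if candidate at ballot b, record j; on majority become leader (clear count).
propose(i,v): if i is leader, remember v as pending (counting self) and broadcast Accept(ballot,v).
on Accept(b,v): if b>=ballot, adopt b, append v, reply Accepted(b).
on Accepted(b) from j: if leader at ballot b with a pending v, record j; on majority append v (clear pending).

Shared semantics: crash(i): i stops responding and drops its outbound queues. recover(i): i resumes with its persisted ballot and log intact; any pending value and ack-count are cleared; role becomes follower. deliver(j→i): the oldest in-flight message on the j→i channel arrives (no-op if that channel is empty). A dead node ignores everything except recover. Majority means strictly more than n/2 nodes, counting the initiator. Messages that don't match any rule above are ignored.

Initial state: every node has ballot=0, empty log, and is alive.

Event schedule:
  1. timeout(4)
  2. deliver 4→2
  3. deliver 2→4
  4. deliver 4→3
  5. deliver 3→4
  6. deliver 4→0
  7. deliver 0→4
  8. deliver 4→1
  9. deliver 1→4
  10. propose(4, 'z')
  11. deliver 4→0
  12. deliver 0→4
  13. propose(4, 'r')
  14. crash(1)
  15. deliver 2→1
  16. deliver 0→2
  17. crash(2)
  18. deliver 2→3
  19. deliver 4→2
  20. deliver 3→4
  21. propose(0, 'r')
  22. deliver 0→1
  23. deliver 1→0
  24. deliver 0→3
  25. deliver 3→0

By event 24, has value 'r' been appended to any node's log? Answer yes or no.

no

after 1 — timeout(4): n4:cand/b9/[-]
after 2 — deliver 4→2: n2:foll/b9/[-]
after 3 — deliver 2→4: ·
after 4 — deliver 4→3: n3:foll/b9/[-]
after 5 — deliver 3→4: n4:lead/b9/[-]
after 6 — deliver 4→0: n0:foll/b9/[-]
after 7 — deliver 0→4: ·
after 8 — deliver 4→1: n1:foll/b9/[-]
after 9 — deliver 1→4: ·
after 10 — propose(4,'z'): ·
after 11 — deliver 4→0: n0:foll/b9/[z]
after 12 — deliver 0→4: ·
after 13 — propose(4,'r'): ·
after 14 — crash(1): n1:✗foll/b9/[-]
after 15 — deliver 2→1: ·
after 16 — deliver 0→2: ·
after 17 — crash(2): n2:✗foll/b9/[-]
after 18 — deliver 2→3: ·
after 19 — deliver 4→2: ·
after 20 — deliver 3→4: ·
after 21 — propose(0,'r'): ·
after 22 — deliver 0→1: ·
after 23 — deliver 1→0: ·
after 24 — deliver 0→3: ·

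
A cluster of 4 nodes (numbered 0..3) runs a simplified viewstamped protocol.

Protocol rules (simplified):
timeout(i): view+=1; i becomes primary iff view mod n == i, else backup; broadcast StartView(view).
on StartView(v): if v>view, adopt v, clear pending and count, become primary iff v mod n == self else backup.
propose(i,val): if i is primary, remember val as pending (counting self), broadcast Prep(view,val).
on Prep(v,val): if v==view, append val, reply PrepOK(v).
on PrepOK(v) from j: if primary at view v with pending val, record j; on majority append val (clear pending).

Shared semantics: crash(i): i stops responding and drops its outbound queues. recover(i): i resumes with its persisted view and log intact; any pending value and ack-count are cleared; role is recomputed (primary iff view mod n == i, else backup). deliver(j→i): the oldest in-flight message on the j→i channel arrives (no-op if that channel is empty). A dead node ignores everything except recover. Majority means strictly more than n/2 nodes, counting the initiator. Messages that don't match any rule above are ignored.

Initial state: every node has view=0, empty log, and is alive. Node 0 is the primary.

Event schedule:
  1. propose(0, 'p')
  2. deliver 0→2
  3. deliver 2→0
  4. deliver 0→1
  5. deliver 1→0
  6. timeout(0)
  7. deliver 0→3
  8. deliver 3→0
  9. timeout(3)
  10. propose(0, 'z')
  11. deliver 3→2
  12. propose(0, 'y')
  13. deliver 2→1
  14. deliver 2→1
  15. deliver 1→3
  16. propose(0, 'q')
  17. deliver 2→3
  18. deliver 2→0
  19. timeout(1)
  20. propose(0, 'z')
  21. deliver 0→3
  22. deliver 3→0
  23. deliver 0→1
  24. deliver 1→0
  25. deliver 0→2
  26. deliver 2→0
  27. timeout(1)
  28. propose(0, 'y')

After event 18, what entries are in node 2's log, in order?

p

[1] propose(0,'p') → ∅
[2] deliver 0→2 → N2(back v0 [p])
[3] deliver 2→0 → ∅
[4] deliver 0→1 → N1(back v0 [p])
[5] deliver 1→0 → N0(prim v0 [p])
[6] timeout(0) → N0(back v1 [p])
[7] deliver 0→3 → N3(back v0 [p])
[8] deliver 3→0 → ∅
[9] timeout(3) → N3(back v1 [p])
[10] propose(0,'z') → ∅
[11] deliver 3→2 → N2(back v1 [p])
[12] propose(0,'y') → ∅
[13] deliver 2→1 → ∅
[14] deliver 2→1 → ∅
[15] deliver 1→3 → ∅
[16] propose(0,'q') → ∅
[17] deliver 2→3 → ∅
[18] deliver 2→0 → ∅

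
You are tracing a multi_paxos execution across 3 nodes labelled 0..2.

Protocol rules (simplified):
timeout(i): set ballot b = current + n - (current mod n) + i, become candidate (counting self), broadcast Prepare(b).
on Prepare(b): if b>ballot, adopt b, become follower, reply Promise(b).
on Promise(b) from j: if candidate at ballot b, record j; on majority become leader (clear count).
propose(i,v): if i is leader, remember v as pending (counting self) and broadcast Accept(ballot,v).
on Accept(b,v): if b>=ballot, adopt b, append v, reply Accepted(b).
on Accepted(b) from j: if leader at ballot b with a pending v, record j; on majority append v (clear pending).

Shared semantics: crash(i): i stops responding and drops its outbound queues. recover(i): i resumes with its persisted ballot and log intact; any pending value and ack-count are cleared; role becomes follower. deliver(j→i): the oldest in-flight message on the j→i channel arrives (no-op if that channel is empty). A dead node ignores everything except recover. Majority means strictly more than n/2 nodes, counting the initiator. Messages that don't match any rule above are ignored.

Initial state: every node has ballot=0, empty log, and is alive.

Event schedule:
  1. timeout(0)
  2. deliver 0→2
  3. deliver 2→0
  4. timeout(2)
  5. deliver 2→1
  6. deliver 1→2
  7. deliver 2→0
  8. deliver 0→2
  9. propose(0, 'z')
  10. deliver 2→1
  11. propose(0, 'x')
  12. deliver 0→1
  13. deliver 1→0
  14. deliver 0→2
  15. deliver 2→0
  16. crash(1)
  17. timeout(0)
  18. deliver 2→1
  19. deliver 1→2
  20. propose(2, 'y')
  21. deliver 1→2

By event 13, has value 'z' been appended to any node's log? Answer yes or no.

no

after 1 — timeout(0): n0:cand/b3/[-]
after 2 — deliver 0→2: n2:foll/b3/[-]
after 3 — deliver 2→0: n0:lead/b3/[-]
after 4 — timeout(2): n2:cand/b8/[-]
after 5 — deliver 2→1: n1:foll/b8/[-]
after 6 — deliver 1→2: n2:lead/b8/[-]
after 7 — deliver 2→0: n0:foll/b8/[-]
after 8 — deliver 0→2: ·
after 9 — propose(0,'z'): ·
after 10 — deliver 2→1: ·
after 11 — propose(0,'x'): ·
after 12 — deliver 0→1: ·
after 13 — deliver 1→0: ·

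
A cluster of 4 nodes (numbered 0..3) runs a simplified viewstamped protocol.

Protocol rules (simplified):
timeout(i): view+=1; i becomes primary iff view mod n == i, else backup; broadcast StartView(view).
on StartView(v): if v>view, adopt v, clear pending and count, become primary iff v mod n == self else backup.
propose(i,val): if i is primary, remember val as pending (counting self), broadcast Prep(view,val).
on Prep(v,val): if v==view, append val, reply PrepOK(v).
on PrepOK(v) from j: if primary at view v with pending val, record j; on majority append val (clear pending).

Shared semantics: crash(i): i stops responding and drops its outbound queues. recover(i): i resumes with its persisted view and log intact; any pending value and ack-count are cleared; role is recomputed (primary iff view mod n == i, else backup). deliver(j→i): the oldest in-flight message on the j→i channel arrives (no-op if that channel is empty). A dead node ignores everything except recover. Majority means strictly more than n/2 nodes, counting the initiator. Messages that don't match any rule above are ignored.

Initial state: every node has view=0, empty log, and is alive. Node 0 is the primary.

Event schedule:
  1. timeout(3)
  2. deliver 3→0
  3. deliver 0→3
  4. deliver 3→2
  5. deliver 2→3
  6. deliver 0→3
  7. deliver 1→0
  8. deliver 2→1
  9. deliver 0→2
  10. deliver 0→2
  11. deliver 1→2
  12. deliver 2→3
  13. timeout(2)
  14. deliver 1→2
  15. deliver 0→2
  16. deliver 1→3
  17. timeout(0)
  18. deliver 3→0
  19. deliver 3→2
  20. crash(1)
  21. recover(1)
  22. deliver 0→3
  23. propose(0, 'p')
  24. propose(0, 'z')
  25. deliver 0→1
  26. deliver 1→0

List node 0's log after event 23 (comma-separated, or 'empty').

empty

after 1 — timeout(3): n3:back/v1/[-]
after 2 — deliver 3→0: n0:back/v1/[-]
after 3 — deliver 0→3: ·
after 4 — deliver 3→2: n2:back/v1/[-]
after 5 — deliver 2→3: ·
after 6 — deliver 0→3: ·
after 7 — deliver 1→0: ·
after 8 — deliver 2→1: ·
after 9 — deliver 0→2: ·
after 10 — deliver 0→2: ·
after 11 — deliver 1→2: ·
after 12 — deliver 2→3: ·
after 13 — timeout(2): n2:prim/v2/[-]
after 14 — deliver 1→2: ·
after 15 — deliver 0→2: ·
after 16 — deliver 1→3: ·
after 17 — timeout(0): n0:back/v2/[-]
after 18 — deliver 3→0: ·
after 19 — deliver 3→2: ·
after 20 — crash(1): n1:✗back/v0/[-]
after 21 — recover(1): n1:back/v0/[-]
after 22 — deliver 0→3: n3:back/v2/[-]
after 23 — propose(0,'p'): ·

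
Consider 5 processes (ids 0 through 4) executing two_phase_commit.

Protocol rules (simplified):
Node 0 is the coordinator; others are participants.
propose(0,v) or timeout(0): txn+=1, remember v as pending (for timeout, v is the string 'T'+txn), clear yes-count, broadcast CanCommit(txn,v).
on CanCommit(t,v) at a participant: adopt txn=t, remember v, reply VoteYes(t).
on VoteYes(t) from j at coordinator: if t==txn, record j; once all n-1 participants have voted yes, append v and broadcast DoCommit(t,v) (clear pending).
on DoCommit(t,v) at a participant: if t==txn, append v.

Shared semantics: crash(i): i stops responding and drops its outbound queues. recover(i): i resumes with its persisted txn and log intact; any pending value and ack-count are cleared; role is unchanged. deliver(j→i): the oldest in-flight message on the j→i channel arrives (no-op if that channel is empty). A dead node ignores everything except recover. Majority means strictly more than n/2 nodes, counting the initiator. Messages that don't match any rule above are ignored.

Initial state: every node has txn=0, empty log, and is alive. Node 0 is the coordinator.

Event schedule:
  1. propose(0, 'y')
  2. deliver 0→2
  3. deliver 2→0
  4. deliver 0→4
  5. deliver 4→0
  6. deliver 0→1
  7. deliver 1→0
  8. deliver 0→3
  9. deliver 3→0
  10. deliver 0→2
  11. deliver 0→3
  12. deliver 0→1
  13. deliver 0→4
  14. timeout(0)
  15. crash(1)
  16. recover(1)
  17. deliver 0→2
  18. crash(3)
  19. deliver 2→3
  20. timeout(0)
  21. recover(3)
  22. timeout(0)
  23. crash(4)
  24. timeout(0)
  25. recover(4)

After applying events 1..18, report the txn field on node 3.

after 1 — propose(0,'y'): n0:coor/t1/[-]
after 2 — deliver 0→2: n2:part/t1/[-]
after 3 — deliver 2→0: ·
after 4 — deliver 0→4: n4:part/t1/[-]
after 5 — deliver 4→0: ·
after 6 — deliver 0→1: n1:part/t1/[-]
after 7 — deliver 1→0: ·
after 8 — deliver 0→3: n3:part/t1/[-]
after 9 — deliver 3→0: n0:coor/t1/[y]
after 10 — deliver 0→2: n2:part/t1/[y]
after 11 — deliver 0→3: n3:part/t1/[y]
after 12 — deliver 0→1: n1:part/t1/[y]
after 13 — deliver 0→4: n4:part/t1/[y]
after 14 — timeout(0): n0:coor/t2/[y]
after 15 — crash(1): n1:✗part/t1/[y]
after 16 — recover(1): n1:part/t1/[y]
after 17 — deliver 0→2: n2:part/t2/[y]
after 18 — crash(3): n3:✗part/t1/[y]

1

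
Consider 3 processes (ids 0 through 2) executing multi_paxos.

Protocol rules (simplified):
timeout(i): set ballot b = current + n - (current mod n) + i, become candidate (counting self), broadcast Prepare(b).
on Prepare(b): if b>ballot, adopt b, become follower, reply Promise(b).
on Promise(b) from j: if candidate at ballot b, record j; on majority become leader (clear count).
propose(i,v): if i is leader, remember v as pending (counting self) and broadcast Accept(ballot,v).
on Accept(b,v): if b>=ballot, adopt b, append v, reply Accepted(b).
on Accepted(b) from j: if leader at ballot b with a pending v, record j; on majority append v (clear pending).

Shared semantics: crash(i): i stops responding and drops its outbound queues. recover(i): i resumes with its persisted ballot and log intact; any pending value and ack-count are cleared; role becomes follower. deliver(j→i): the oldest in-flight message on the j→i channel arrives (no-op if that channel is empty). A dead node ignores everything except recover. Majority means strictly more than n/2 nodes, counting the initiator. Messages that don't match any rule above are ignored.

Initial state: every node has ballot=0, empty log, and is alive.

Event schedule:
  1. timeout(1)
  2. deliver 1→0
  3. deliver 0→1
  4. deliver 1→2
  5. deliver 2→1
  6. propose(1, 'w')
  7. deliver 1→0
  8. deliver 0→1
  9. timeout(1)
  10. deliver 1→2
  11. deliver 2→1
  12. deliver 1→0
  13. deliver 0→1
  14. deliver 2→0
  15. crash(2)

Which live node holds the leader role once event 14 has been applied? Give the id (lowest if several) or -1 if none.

after 1 — timeout(1): n1:cand/b4/[-]
after 2 — deliver 1→0: n0:foll/b4/[-]
after 3 — deliver 0→1: n1:lead/b4/[-]
after 4 — deliver 1→2: n2:foll/b4/[-]
after 5 — deliver 2→1: ·
after 6 — propose(1,'w'): ·
after 7 — deliver 1→0: n0:foll/b4/[w]
after 8 — deliver 0→1: n1:lead/b4/[w]
after 9 — timeout(1): n1:cand/b7/[w]
after 10 — deliver 1→2: n2:foll/b4/[w]
after 11 — deliver 2→1: ·
after 12 — deliver 1→0: n0:foll/b7/[w]
after 13 — deliver 0→1: n1:lead/b7/[w]
after 14 — deliver 2→0: ·

1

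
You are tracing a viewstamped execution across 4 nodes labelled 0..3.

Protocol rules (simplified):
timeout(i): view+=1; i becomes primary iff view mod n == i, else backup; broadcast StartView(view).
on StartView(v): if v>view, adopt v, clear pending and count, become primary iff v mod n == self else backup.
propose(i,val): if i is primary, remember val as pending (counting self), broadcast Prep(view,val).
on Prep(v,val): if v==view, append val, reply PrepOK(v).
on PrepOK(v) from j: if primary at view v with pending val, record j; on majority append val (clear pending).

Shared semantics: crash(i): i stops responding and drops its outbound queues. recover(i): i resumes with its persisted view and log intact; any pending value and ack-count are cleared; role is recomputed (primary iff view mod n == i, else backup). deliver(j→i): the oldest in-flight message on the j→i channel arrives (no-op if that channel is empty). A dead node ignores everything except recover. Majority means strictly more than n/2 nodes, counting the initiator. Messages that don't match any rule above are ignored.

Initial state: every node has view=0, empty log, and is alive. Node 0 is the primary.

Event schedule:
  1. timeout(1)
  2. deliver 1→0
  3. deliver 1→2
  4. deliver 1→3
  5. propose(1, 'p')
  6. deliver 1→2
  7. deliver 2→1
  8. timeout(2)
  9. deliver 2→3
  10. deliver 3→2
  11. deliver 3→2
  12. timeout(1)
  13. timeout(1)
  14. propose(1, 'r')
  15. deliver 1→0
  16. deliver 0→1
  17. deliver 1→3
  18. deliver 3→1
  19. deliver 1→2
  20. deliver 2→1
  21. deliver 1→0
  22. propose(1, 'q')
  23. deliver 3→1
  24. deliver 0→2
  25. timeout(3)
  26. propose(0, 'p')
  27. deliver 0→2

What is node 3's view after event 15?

step 1 timeout(1): 1={prim,v=1,log=-}
step 2 deliver 1→0: 0={back,v=1,log=-}
step 3 deliver 1→2: 2={back,v=1,log=-}
step 4 deliver 1→3: 3={back,v=1,log=-}
step 5 propose(1,'p'): —
step 6 deliver 1→2: 2={back,v=1,log=p}
step 7 deliver 2→1: —
step 8 timeout(2): 2={prim,v=2,log=p}
step 9 deliver 2→3: 3={back,v=2,log=-}
step 10 deliver 3→2: —
step 11 deliver 3→2: —
step 12 timeout(1): 1={back,v=2,log=-}
step 13 timeout(1): 1={back,v=3,log=-}
step 14 propose(1,'r'): —
step 15 deliver 1→0: 0={back,v=1,log=p}

2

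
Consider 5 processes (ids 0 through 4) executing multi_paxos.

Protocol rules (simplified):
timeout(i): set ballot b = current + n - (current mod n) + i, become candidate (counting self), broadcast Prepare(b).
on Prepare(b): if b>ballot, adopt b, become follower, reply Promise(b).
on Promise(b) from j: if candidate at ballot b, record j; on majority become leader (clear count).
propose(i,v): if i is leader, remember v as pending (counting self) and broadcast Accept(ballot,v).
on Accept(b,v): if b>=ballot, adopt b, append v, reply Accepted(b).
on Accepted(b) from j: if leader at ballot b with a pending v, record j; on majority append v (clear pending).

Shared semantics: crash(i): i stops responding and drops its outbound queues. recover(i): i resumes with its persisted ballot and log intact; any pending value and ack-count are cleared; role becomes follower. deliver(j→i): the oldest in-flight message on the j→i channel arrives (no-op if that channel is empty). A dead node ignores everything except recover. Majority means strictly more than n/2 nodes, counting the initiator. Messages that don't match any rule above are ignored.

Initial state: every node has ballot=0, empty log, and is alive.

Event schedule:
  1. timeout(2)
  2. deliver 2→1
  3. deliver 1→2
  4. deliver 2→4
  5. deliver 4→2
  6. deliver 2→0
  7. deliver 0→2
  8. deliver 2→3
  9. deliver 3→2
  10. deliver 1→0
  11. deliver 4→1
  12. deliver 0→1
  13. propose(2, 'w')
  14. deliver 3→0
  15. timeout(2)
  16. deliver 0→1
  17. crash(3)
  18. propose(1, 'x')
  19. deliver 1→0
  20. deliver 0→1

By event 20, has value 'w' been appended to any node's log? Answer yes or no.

no

1. timeout(2):  <2:cand b7 ->
2. deliver 2→1:  <1:foll b7 ->
3. deliver 1→2:  nop
4. deliver 2→4:  <4:foll b7 ->
5. deliver 4→2:  <2:lead b7 ->
6. deliver 2→0:  <0:foll b7 ->
7. deliver 0→2:  nop
8. deliver 2→3:  <3:foll b7 ->
9. deliver 3→2:  nop
10. deliver 1→0:  nop
11. deliver 4→1:  nop
12. deliver 0→1:  nop
13. propose(2,'w'):  nop
14. deliver 3→0:  nop
15. timeout(2):  <2:cand b12 ->
16. deliver 0→1:  nop
17. crash(3):  <3:✗foll b7 ->
18. propose(1,'x'):  nop
19. deliver 1→0:  nop
20. deliver 0→1:  nop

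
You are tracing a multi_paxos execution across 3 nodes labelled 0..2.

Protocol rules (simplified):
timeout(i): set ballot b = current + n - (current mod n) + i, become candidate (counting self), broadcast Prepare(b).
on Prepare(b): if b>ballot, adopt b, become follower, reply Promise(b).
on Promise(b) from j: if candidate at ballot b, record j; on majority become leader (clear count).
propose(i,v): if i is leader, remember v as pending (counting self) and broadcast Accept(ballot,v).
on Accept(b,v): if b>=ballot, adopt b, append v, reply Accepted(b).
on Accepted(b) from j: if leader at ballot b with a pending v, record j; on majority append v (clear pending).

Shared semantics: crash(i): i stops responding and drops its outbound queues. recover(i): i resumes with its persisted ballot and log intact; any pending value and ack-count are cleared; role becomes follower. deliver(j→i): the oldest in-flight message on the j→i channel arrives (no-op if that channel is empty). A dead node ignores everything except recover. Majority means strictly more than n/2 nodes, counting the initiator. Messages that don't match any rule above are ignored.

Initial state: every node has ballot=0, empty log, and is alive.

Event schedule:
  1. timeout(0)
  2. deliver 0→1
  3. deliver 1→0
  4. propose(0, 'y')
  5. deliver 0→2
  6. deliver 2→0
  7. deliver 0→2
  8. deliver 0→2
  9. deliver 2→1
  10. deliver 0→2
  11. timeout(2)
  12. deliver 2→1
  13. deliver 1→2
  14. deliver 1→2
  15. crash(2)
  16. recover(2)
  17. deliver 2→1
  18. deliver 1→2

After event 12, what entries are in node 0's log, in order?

[1] timeout(0) → N0(cand b3 [-])
[2] deliver 0→1 → N1(foll b3 [-])
[3] deliver 1→0 → N0(lead b3 [-])
[4] propose(0,'y') → ∅
[5] deliver 0→2 → N2(foll b3 [-])
[6] deliver 2→0 → ∅
[7] deliver 0→2 → N2(foll b3 [y])
[8] deliver 0→2 → ∅
[9] deliver 2→1 → ∅
[10] deliver 0→2 → ∅
[11] timeout(2) → N2(cand b8 [y])
[12] deliver 2→1 → N1(foll b8 [-])

empty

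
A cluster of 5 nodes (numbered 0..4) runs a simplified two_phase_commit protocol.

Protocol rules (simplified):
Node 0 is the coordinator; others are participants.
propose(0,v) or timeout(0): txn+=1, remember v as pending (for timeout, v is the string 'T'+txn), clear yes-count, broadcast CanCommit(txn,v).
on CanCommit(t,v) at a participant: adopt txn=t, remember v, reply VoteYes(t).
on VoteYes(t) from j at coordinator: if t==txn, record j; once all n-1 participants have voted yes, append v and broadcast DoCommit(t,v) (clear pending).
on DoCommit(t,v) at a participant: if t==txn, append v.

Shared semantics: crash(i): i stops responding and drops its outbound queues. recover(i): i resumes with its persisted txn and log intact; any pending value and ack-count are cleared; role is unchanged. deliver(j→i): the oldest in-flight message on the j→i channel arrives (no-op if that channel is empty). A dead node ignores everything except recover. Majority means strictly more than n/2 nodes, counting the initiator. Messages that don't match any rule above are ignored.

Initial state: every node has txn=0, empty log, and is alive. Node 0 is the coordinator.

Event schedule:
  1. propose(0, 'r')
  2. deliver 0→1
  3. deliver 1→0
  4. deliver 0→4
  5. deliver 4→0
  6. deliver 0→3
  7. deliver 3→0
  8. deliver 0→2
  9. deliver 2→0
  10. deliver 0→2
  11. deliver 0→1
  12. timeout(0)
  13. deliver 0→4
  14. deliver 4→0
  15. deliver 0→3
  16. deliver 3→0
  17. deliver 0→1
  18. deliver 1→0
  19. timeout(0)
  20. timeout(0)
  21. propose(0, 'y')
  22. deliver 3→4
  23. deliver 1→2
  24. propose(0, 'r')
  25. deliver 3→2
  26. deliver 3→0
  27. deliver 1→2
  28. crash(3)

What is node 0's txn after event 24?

6

1. propose(0,'r'):  <0:coor t1 ->
2. deliver 0→1:  <1:part t1 ->
3. deliver 1→0:  nop
4. deliver 0→4:  <4:part t1 ->
5. deliver 4→0:  nop
6. deliver 0→3:  <3:part t1 ->
7. deliver 3→0:  nop
8. deliver 0→2:  <2:part t1 ->
9. deliver 2→0:  <0:coor t1 r>
10. deliver 0→2:  <2:part t1 r>
11. deliver 0→1:  <1:part t1 r>
12. timeout(0):  <0:coor t2 r>
13. deliver 0→4:  <4:part t1 r>
14. deliver 4→0:  nop
15. deliver 0→3:  <3:part t1 r>
16. deliver 3→0:  nop
17. deliver 0→1:  <1:part t2 r>
18. deliver 1→0:  nop
19. timeout(0):  <0:coor t3 r>
20. timeout(0):  <0:coor t4 r>
21. propose(0,'y'):  <0:coor t5 r>
22. deliver 3→4:  nop
23. deliver 1→2:  nop
24. propose(0,'r'):  <0:coor t6 r>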